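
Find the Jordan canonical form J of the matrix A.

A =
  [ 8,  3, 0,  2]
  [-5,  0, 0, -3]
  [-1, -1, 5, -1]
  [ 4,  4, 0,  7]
J_3(5) ⊕ J_1(5)

The characteristic polynomial is
  det(x·I − A) = x^4 - 20*x^3 + 150*x^2 - 500*x + 625 = (x - 5)^4

Eigenvalues and multiplicities (the geometric multiplicity of λ is n − rank(A − λI), which equals the number of Jordan blocks for λ):
  λ = 5: algebraic multiplicity = 4, geometric multiplicity = 2

Determining the block sizes for each eigenvalue:
  λ = 5: with am = 4 and gm = 2, the partition is not yet determined (e.g. several partitions of 4 into 2 parts exist). Let N = A − (5)·I. Computing rank(N^1) = 2, rank(N^2) = 1, rank(N^3) = 0; the number of blocks of size ≥ j is rank(N^{j−1}) − rank(N^j), giving [2, 1, 1]. So we have 1 block(s) of size 3, 1 block(s) of size 1 → block sizes [3, 1]

Assembling the blocks gives a Jordan form
J =
  [5, 1, 0, 0]
  [0, 5, 1, 0]
  [0, 0, 5, 0]
  [0, 0, 0, 5]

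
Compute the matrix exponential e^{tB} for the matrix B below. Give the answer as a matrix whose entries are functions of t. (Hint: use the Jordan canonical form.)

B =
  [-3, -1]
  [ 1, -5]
e^{tB} =
  [t*exp(-4*t) + exp(-4*t), -t*exp(-4*t)]
  [t*exp(-4*t), -t*exp(-4*t) + exp(-4*t)]

Strategy: write B = P · J · P⁻¹ where J is a Jordan canonical form, so e^{tB} = P · e^{tJ} · P⁻¹, and e^{tJ} can be computed block-by-block.

B has Jordan form
J =
  [-4,  1]
  [ 0, -4]
(up to reordering of blocks).

Per-block formulas:
  For a 2×2 Jordan block J_2(-4): exp(t · J_2(-4)) = e^(-4t)·(I + t·N), where N is the 2×2 nilpotent shift.

After assembling e^{tJ} and conjugating by P, we get:

e^{tB} =
  [t*exp(-4*t) + exp(-4*t), -t*exp(-4*t)]
  [t*exp(-4*t), -t*exp(-4*t) + exp(-4*t)]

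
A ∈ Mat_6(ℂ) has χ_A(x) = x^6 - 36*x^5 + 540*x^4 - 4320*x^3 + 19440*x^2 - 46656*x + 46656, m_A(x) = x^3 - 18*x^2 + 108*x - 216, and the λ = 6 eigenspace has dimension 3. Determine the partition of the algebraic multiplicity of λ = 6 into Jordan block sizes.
Block sizes for λ = 6: [3, 2, 1]

Step 1 — from the characteristic polynomial, algebraic multiplicity of λ = 6 is 6. From dim ker(A − (6)·I) = 3, there are exactly 3 Jordan blocks for λ = 6.
Step 2 — from the minimal polynomial, the factor (x − 6)^3 tells us the largest block for λ = 6 has size 3.
Step 3 — with total size 6, 3 blocks, and largest block 3, the block sizes (in nonincreasing order) are [3, 2, 1].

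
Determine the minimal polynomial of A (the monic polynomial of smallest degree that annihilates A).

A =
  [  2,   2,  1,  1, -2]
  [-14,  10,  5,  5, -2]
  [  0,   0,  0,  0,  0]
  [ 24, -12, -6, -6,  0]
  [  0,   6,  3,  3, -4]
x^3 - 2*x^2

The characteristic polynomial is χ_A(x) = x^4*(x - 2), so the eigenvalues are known. The minimal polynomial is
  m_A(x) = Π_λ (x − λ)^{k_λ}
where k_λ is the size of the *largest* Jordan block for λ (equivalently, the smallest k with (A − λI)^k v = 0 for every generalised eigenvector v of λ).

  λ = 0: largest Jordan block has size 2, contributing (x − 0)^2
  λ = 2: largest Jordan block has size 1, contributing (x − 2)

So m_A(x) = x^2*(x - 2) = x^3 - 2*x^2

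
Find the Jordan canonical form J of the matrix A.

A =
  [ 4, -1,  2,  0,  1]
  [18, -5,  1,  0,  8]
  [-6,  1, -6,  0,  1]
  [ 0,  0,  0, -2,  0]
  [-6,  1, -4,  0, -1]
J_3(-2) ⊕ J_1(-2) ⊕ J_1(-2)

The characteristic polynomial is
  det(x·I − A) = x^5 + 10*x^4 + 40*x^3 + 80*x^2 + 80*x + 32 = (x + 2)^5

Eigenvalues and multiplicities (the geometric multiplicity of λ is n − rank(A − λI), which equals the number of Jordan blocks for λ):
  λ = -2: algebraic multiplicity = 5, geometric multiplicity = 3

Determining the block sizes for each eigenvalue:
  λ = -2: with am = 5 and gm = 3, the partition is not yet determined (e.g. several partitions of 5 into 3 parts exist). Let N = A − (-2)·I. Computing rank(N^1) = 2, rank(N^2) = 1, rank(N^3) = 0; the number of blocks of size ≥ j is rank(N^{j−1}) − rank(N^j), giving [3, 1, 1]. So we have 1 block(s) of size 3, 2 block(s) of size 1 → block sizes [3, 1, 1]

Assembling the blocks gives a Jordan form
J =
  [-2,  1,  0,  0,  0]
  [ 0, -2,  1,  0,  0]
  [ 0,  0, -2,  0,  0]
  [ 0,  0,  0, -2,  0]
  [ 0,  0,  0,  0, -2]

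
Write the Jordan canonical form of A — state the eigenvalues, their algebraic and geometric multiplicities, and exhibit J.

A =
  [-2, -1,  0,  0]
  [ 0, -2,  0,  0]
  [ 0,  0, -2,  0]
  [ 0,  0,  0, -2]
J_2(-2) ⊕ J_1(-2) ⊕ J_1(-2)

The characteristic polynomial is
  det(x·I − A) = x^4 + 8*x^3 + 24*x^2 + 32*x + 16 = (x + 2)^4

Eigenvalues and multiplicities (the geometric multiplicity of λ is n − rank(A − λI), which equals the number of Jordan blocks for λ):
  λ = -2: algebraic multiplicity = 4, geometric multiplicity = 3

Determining the block sizes for each eigenvalue:
  λ = -2: 3 blocks summing to 4 forces exactly one block of size 2 and the rest size 1 → block sizes [2, 1, 1]

Assembling the blocks gives a Jordan form
J =
  [-2,  1,  0,  0]
  [ 0, -2,  0,  0]
  [ 0,  0, -2,  0]
  [ 0,  0,  0, -2]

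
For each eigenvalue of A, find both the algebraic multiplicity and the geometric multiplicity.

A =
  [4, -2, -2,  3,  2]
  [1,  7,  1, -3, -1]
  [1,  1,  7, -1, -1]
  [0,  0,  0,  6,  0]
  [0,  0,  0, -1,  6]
λ = 6: alg = 5, geom = 3

Step 1 — factor the characteristic polynomial to read off the algebraic multiplicities:
  χ_A(x) = (x - 6)^5

Step 2 — compute geometric multiplicities via the rank-nullity identity g(λ) = n − rank(A − λI):
  rank(A − (6)·I) = 2, so dim ker(A − (6)·I) = n − 2 = 3

Summary:
  λ = 6: algebraic multiplicity = 5, geometric multiplicity = 3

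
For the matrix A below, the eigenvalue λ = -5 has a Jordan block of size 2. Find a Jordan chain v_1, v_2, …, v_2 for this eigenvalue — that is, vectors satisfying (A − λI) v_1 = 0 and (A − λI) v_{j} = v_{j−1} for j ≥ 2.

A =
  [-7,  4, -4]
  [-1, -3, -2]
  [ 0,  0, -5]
A Jordan chain for λ = -5 of length 2:
v_1 = (-2, -1, 0)ᵀ
v_2 = (1, 0, 0)ᵀ

Let N = A − (-5)·I. We want v_2 with N^2 v_2 = 0 but N^1 v_2 ≠ 0; then v_{j-1} := N · v_j for j = 2, …, 2.

Pick v_2 = (1, 0, 0)ᵀ.
Then v_1 = N · v_2 = (-2, -1, 0)ᵀ.

Sanity check: (A − (-5)·I) v_1 = (0, 0, 0)ᵀ = 0. ✓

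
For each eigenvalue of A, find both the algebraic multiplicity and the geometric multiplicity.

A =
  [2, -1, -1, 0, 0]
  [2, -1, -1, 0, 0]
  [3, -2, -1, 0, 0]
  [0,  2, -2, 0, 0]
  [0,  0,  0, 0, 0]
λ = 0: alg = 5, geom = 3

Step 1 — factor the characteristic polynomial to read off the algebraic multiplicities:
  χ_A(x) = x^5

Step 2 — compute geometric multiplicities via the rank-nullity identity g(λ) = n − rank(A − λI):
  rank(A − (0)·I) = 2, so dim ker(A − (0)·I) = n − 2 = 3

Summary:
  λ = 0: algebraic multiplicity = 5, geometric multiplicity = 3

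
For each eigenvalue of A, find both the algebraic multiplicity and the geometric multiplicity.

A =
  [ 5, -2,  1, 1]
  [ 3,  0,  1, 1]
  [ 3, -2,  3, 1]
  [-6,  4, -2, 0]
λ = 2: alg = 4, geom = 3

Step 1 — factor the characteristic polynomial to read off the algebraic multiplicities:
  χ_A(x) = (x - 2)^4

Step 2 — compute geometric multiplicities via the rank-nullity identity g(λ) = n − rank(A − λI):
  rank(A − (2)·I) = 1, so dim ker(A − (2)·I) = n − 1 = 3

Summary:
  λ = 2: algebraic multiplicity = 4, geometric multiplicity = 3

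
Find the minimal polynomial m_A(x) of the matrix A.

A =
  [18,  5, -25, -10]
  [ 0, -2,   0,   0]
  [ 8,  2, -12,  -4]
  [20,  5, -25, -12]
x^2 + 4*x + 4

The characteristic polynomial is χ_A(x) = (x + 2)^4, so the eigenvalues are known. The minimal polynomial is
  m_A(x) = Π_λ (x − λ)^{k_λ}
where k_λ is the size of the *largest* Jordan block for λ (equivalently, the smallest k with (A − λI)^k v = 0 for every generalised eigenvector v of λ).

  λ = -2: largest Jordan block has size 2, contributing (x + 2)^2

So m_A(x) = (x + 2)^2 = x^2 + 4*x + 4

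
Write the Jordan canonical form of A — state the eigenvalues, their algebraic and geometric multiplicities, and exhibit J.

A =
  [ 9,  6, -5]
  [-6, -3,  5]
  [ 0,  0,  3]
J_2(3) ⊕ J_1(3)

The characteristic polynomial is
  det(x·I − A) = x^3 - 9*x^2 + 27*x - 27 = (x - 3)^3

Eigenvalues and multiplicities (the geometric multiplicity of λ is n − rank(A − λI), which equals the number of Jordan blocks for λ):
  λ = 3: algebraic multiplicity = 3, geometric multiplicity = 2

Determining the block sizes for each eigenvalue:
  λ = 3: 2 blocks summing to 3 forces exactly one block of size 2 and the rest size 1 → block sizes [2, 1]

Assembling the blocks gives a Jordan form
J =
  [3, 1, 0]
  [0, 3, 0]
  [0, 0, 3]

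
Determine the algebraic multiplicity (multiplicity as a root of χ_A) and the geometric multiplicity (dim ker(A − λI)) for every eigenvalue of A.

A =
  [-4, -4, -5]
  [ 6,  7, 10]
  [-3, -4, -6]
λ = -1: alg = 3, geom = 2

Step 1 — factor the characteristic polynomial to read off the algebraic multiplicities:
  χ_A(x) = (x + 1)^3

Step 2 — compute geometric multiplicities via the rank-nullity identity g(λ) = n − rank(A − λI):
  rank(A − (-1)·I) = 1, so dim ker(A − (-1)·I) = n − 1 = 2

Summary:
  λ = -1: algebraic multiplicity = 3, geometric multiplicity = 2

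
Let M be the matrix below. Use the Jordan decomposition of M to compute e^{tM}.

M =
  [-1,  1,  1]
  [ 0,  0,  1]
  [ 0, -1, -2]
e^{tM} =
  [exp(-t), t*exp(-t), t*exp(-t)]
  [0, t*exp(-t) + exp(-t), t*exp(-t)]
  [0, -t*exp(-t), -t*exp(-t) + exp(-t)]

Strategy: write M = P · J · P⁻¹ where J is a Jordan canonical form, so e^{tM} = P · e^{tJ} · P⁻¹, and e^{tJ} can be computed block-by-block.

M has Jordan form
J =
  [-1,  1,  0]
  [ 0, -1,  0]
  [ 0,  0, -1]
(up to reordering of blocks).

Per-block formulas:
  For a 1×1 block at λ = -1: exp(t · [-1]) = [e^(-1t)].
  For a 2×2 Jordan block J_2(-1): exp(t · J_2(-1)) = e^(-1t)·(I + t·N), where N is the 2×2 nilpotent shift.

After assembling e^{tJ} and conjugating by P, we get:

e^{tM} =
  [exp(-t), t*exp(-t), t*exp(-t)]
  [0, t*exp(-t) + exp(-t), t*exp(-t)]
  [0, -t*exp(-t), -t*exp(-t) + exp(-t)]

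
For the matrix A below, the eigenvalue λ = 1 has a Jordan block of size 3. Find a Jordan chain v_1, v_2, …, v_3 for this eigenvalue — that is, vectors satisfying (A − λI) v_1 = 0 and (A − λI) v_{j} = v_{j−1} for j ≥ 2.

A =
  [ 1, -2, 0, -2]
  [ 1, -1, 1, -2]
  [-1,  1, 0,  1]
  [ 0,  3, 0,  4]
A Jordan chain for λ = 1 of length 3:
v_1 = (-2, -3, 2, 3)ᵀ
v_2 = (0, 1, -1, 0)ᵀ
v_3 = (1, 0, 0, 0)ᵀ

Let N = A − (1)·I. We want v_3 with N^3 v_3 = 0 but N^2 v_3 ≠ 0; then v_{j-1} := N · v_j for j = 3, …, 2.

Pick v_3 = (1, 0, 0, 0)ᵀ.
Then v_2 = N · v_3 = (0, 1, -1, 0)ᵀ.
Then v_1 = N · v_2 = (-2, -3, 2, 3)ᵀ.

Sanity check: (A − (1)·I) v_1 = (0, 0, 0, 0)ᵀ = 0. ✓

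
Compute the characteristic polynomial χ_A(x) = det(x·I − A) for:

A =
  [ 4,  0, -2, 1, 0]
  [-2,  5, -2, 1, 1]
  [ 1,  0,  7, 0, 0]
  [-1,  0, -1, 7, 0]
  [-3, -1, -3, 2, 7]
x^5 - 30*x^4 + 360*x^3 - 2160*x^2 + 6480*x - 7776

Expanding det(x·I − A) (e.g. by cofactor expansion or by noting that A is similar to its Jordan form J, which has the same characteristic polynomial as A) gives
  χ_A(x) = x^5 - 30*x^4 + 360*x^3 - 2160*x^2 + 6480*x - 7776
which factors as (x - 6)^5. The eigenvalues (with algebraic multiplicities) are λ = 6 with multiplicity 5.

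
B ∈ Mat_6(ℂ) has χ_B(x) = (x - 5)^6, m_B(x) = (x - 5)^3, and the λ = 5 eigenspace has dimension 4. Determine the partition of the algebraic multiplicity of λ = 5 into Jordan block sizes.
Block sizes for λ = 5: [3, 1, 1, 1]

Step 1 — from the characteristic polynomial, algebraic multiplicity of λ = 5 is 6. From dim ker(B − (5)·I) = 4, there are exactly 4 Jordan blocks for λ = 5.
Step 2 — from the minimal polynomial, the factor (x − 5)^3 tells us the largest block for λ = 5 has size 3.
Step 3 — with total size 6, 4 blocks, and largest block 3, the block sizes (in nonincreasing order) are [3, 1, 1, 1].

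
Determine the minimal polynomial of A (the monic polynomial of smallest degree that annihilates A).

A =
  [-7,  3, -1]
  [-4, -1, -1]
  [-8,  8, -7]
x^3 + 15*x^2 + 75*x + 125

The characteristic polynomial is χ_A(x) = (x + 5)^3, so the eigenvalues are known. The minimal polynomial is
  m_A(x) = Π_λ (x − λ)^{k_λ}
where k_λ is the size of the *largest* Jordan block for λ (equivalently, the smallest k with (A − λI)^k v = 0 for every generalised eigenvector v of λ).

  λ = -5: largest Jordan block has size 3, contributing (x + 5)^3

So m_A(x) = (x + 5)^3 = x^3 + 15*x^2 + 75*x + 125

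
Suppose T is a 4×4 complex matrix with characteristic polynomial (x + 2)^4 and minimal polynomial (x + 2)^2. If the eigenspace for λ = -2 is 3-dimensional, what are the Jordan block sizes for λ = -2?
Block sizes for λ = -2: [2, 1, 1]

Step 1 — from the characteristic polynomial, algebraic multiplicity of λ = -2 is 4. From dim ker(T − (-2)·I) = 3, there are exactly 3 Jordan blocks for λ = -2.
Step 2 — from the minimal polynomial, the factor (x + 2)^2 tells us the largest block for λ = -2 has size 2.
Step 3 — with total size 4, 3 blocks, and largest block 2, the block sizes (in nonincreasing order) are [2, 1, 1].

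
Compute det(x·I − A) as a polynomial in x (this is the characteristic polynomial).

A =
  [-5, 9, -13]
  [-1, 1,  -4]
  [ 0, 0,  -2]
x^3 + 6*x^2 + 12*x + 8

Expanding det(x·I − A) (e.g. by cofactor expansion or by noting that A is similar to its Jordan form J, which has the same characteristic polynomial as A) gives
  χ_A(x) = x^3 + 6*x^2 + 12*x + 8
which factors as (x + 2)^3. The eigenvalues (with algebraic multiplicities) are λ = -2 with multiplicity 3.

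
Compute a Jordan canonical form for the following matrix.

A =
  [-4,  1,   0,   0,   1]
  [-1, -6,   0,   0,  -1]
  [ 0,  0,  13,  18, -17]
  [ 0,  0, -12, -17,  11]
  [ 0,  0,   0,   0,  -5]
J_2(-5) ⊕ J_2(-5) ⊕ J_1(1)

The characteristic polynomial is
  det(x·I − A) = x^5 + 19*x^4 + 130*x^3 + 350*x^2 + 125*x - 625 = (x - 1)*(x + 5)^4

Eigenvalues and multiplicities (the geometric multiplicity of λ is n − rank(A − λI), which equals the number of Jordan blocks for λ):
  λ = -5: algebraic multiplicity = 4, geometric multiplicity = 2
  λ = 1: algebraic multiplicity = 1, geometric multiplicity = 1

Determining the block sizes for each eigenvalue:
  λ = -5: with am = 4 and gm = 2, the partition is not yet determined (e.g. several partitions of 4 into 2 parts exist). Let N = A − (-5)·I. Computing rank(N^1) = 3, rank(N^2) = 1; the number of blocks of size ≥ j is rank(N^{j−1}) − rank(N^j), giving [2, 2]. So we have 2 block(s) of size 2 → block sizes [2, 2]
  λ = 1: one block (gm = 1), so the single block has size am = 1 → block sizes [1]

Assembling the blocks gives a Jordan form
J =
  [-5,  1,  0,  0, 0]
  [ 0, -5,  0,  0, 0]
  [ 0,  0, -5,  1, 0]
  [ 0,  0,  0, -5, 0]
  [ 0,  0,  0,  0, 1]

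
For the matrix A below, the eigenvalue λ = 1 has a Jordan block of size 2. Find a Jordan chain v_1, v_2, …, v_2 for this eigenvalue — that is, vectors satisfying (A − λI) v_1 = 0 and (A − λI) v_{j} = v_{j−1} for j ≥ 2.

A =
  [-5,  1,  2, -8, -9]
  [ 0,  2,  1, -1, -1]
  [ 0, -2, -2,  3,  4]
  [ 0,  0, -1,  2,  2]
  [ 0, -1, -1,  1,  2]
A Jordan chain for λ = 1 of length 2:
v_1 = (1, 1, -2, 0, -1)ᵀ
v_2 = (0, 1, 0, 0, 0)ᵀ

Let N = A − (1)·I. We want v_2 with N^2 v_2 = 0 but N^1 v_2 ≠ 0; then v_{j-1} := N · v_j for j = 2, …, 2.

Pick v_2 = (0, 1, 0, 0, 0)ᵀ.
Then v_1 = N · v_2 = (1, 1, -2, 0, -1)ᵀ.

Sanity check: (A − (1)·I) v_1 = (0, 0, 0, 0, 0)ᵀ = 0. ✓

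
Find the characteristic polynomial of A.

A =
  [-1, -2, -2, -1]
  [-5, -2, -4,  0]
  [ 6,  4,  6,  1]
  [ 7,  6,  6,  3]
x^4 - 6*x^3 + 12*x^2 - 8*x

Expanding det(x·I − A) (e.g. by cofactor expansion or by noting that A is similar to its Jordan form J, which has the same characteristic polynomial as A) gives
  χ_A(x) = x^4 - 6*x^3 + 12*x^2 - 8*x
which factors as x*(x - 2)^3. The eigenvalues (with algebraic multiplicities) are λ = 0 with multiplicity 1, λ = 2 with multiplicity 3.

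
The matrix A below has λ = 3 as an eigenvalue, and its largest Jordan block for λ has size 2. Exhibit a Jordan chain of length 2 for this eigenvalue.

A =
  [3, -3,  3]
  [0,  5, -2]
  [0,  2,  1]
A Jordan chain for λ = 3 of length 2:
v_1 = (-3, 2, 2)ᵀ
v_2 = (0, 1, 0)ᵀ

Let N = A − (3)·I. We want v_2 with N^2 v_2 = 0 but N^1 v_2 ≠ 0; then v_{j-1} := N · v_j for j = 2, …, 2.

Pick v_2 = (0, 1, 0)ᵀ.
Then v_1 = N · v_2 = (-3, 2, 2)ᵀ.

Sanity check: (A − (3)·I) v_1 = (0, 0, 0)ᵀ = 0. ✓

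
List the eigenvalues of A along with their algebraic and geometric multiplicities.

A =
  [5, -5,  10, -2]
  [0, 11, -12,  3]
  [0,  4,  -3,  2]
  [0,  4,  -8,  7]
λ = 5: alg = 4, geom = 2

Step 1 — factor the characteristic polynomial to read off the algebraic multiplicities:
  χ_A(x) = (x - 5)^4

Step 2 — compute geometric multiplicities via the rank-nullity identity g(λ) = n − rank(A − λI):
  rank(A − (5)·I) = 2, so dim ker(A − (5)·I) = n − 2 = 2

Summary:
  λ = 5: algebraic multiplicity = 4, geometric multiplicity = 2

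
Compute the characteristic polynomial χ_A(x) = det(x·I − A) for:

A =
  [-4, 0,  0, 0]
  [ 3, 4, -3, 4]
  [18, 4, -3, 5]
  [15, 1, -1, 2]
x^4 + x^3 - 9*x^2 + 11*x - 4

Expanding det(x·I − A) (e.g. by cofactor expansion or by noting that A is similar to its Jordan form J, which has the same characteristic polynomial as A) gives
  χ_A(x) = x^4 + x^3 - 9*x^2 + 11*x - 4
which factors as (x - 1)^3*(x + 4). The eigenvalues (with algebraic multiplicities) are λ = -4 with multiplicity 1, λ = 1 with multiplicity 3.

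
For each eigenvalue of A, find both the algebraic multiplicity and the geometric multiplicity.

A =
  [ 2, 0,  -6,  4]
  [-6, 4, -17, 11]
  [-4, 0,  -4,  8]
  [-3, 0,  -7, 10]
λ = 0: alg = 1, geom = 1; λ = 4: alg = 3, geom = 1

Step 1 — factor the characteristic polynomial to read off the algebraic multiplicities:
  χ_A(x) = x*(x - 4)^3

Step 2 — compute geometric multiplicities via the rank-nullity identity g(λ) = n − rank(A − λI):
  rank(A − (0)·I) = 3, so dim ker(A − (0)·I) = n − 3 = 1
  rank(A − (4)·I) = 3, so dim ker(A − (4)·I) = n − 3 = 1

Summary:
  λ = 0: algebraic multiplicity = 1, geometric multiplicity = 1
  λ = 4: algebraic multiplicity = 3, geometric multiplicity = 1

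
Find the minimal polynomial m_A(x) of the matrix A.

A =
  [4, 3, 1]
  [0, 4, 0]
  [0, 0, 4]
x^2 - 8*x + 16

The characteristic polynomial is χ_A(x) = (x - 4)^3, so the eigenvalues are known. The minimal polynomial is
  m_A(x) = Π_λ (x − λ)^{k_λ}
where k_λ is the size of the *largest* Jordan block for λ (equivalently, the smallest k with (A − λI)^k v = 0 for every generalised eigenvector v of λ).

  λ = 4: largest Jordan block has size 2, contributing (x − 4)^2

So m_A(x) = (x - 4)^2 = x^2 - 8*x + 16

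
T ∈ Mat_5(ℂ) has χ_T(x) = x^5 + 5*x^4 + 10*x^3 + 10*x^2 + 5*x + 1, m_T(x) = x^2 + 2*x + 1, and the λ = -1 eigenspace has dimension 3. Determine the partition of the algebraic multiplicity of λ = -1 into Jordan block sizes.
Block sizes for λ = -1: [2, 2, 1]

Step 1 — from the characteristic polynomial, algebraic multiplicity of λ = -1 is 5. From dim ker(T − (-1)·I) = 3, there are exactly 3 Jordan blocks for λ = -1.
Step 2 — from the minimal polynomial, the factor (x + 1)^2 tells us the largest block for λ = -1 has size 2.
Step 3 — with total size 5, 3 blocks, and largest block 2, the block sizes (in nonincreasing order) are [2, 2, 1].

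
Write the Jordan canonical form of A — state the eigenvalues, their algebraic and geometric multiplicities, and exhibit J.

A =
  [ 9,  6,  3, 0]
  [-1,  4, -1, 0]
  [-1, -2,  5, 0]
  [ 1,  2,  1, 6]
J_2(6) ⊕ J_1(6) ⊕ J_1(6)

The characteristic polynomial is
  det(x·I − A) = x^4 - 24*x^3 + 216*x^2 - 864*x + 1296 = (x - 6)^4

Eigenvalues and multiplicities (the geometric multiplicity of λ is n − rank(A − λI), which equals the number of Jordan blocks for λ):
  λ = 6: algebraic multiplicity = 4, geometric multiplicity = 3

Determining the block sizes for each eigenvalue:
  λ = 6: 3 blocks summing to 4 forces exactly one block of size 2 and the rest size 1 → block sizes [2, 1, 1]

Assembling the blocks gives a Jordan form
J =
  [6, 1, 0, 0]
  [0, 6, 0, 0]
  [0, 0, 6, 0]
  [0, 0, 0, 6]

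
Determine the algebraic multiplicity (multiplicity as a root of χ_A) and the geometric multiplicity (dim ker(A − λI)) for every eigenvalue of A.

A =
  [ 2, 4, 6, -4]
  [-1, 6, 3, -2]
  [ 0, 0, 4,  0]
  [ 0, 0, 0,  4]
λ = 4: alg = 4, geom = 3

Step 1 — factor the characteristic polynomial to read off the algebraic multiplicities:
  χ_A(x) = (x - 4)^4

Step 2 — compute geometric multiplicities via the rank-nullity identity g(λ) = n − rank(A − λI):
  rank(A − (4)·I) = 1, so dim ker(A − (4)·I) = n − 1 = 3

Summary:
  λ = 4: algebraic multiplicity = 4, geometric multiplicity = 3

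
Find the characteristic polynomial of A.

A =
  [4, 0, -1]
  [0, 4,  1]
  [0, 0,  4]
x^3 - 12*x^2 + 48*x - 64

Expanding det(x·I − A) (e.g. by cofactor expansion or by noting that A is similar to its Jordan form J, which has the same characteristic polynomial as A) gives
  χ_A(x) = x^3 - 12*x^2 + 48*x - 64
which factors as (x - 4)^3. The eigenvalues (with algebraic multiplicities) are λ = 4 with multiplicity 3.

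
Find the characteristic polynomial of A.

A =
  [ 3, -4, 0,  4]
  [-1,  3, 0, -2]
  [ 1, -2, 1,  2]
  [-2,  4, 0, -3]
x^4 - 4*x^3 + 6*x^2 - 4*x + 1

Expanding det(x·I − A) (e.g. by cofactor expansion or by noting that A is similar to its Jordan form J, which has the same characteristic polynomial as A) gives
  χ_A(x) = x^4 - 4*x^3 + 6*x^2 - 4*x + 1
which factors as (x - 1)^4. The eigenvalues (with algebraic multiplicities) are λ = 1 with multiplicity 4.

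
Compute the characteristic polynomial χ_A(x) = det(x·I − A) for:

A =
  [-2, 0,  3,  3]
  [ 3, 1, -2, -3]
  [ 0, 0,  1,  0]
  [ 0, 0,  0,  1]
x^4 - x^3 - 3*x^2 + 5*x - 2

Expanding det(x·I − A) (e.g. by cofactor expansion or by noting that A is similar to its Jordan form J, which has the same characteristic polynomial as A) gives
  χ_A(x) = x^4 - x^3 - 3*x^2 + 5*x - 2
which factors as (x - 1)^3*(x + 2). The eigenvalues (with algebraic multiplicities) are λ = -2 with multiplicity 1, λ = 1 with multiplicity 3.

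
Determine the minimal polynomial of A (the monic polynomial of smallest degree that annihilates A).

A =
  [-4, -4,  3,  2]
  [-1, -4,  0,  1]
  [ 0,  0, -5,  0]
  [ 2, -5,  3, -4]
x^3 + 12*x^2 + 45*x + 50

The characteristic polynomial is χ_A(x) = (x + 2)*(x + 5)^3, so the eigenvalues are known. The minimal polynomial is
  m_A(x) = Π_λ (x − λ)^{k_λ}
where k_λ is the size of the *largest* Jordan block for λ (equivalently, the smallest k with (A − λI)^k v = 0 for every generalised eigenvector v of λ).

  λ = -5: largest Jordan block has size 2, contributing (x + 5)^2
  λ = -2: largest Jordan block has size 1, contributing (x + 2)

So m_A(x) = (x + 2)*(x + 5)^2 = x^3 + 12*x^2 + 45*x + 50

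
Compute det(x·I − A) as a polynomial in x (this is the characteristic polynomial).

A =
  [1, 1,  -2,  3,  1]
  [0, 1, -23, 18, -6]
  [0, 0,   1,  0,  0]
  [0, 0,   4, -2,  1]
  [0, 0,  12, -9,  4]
x^5 - 5*x^4 + 10*x^3 - 10*x^2 + 5*x - 1

Expanding det(x·I − A) (e.g. by cofactor expansion or by noting that A is similar to its Jordan form J, which has the same characteristic polynomial as A) gives
  χ_A(x) = x^5 - 5*x^4 + 10*x^3 - 10*x^2 + 5*x - 1
which factors as (x - 1)^5. The eigenvalues (with algebraic multiplicities) are λ = 1 with multiplicity 5.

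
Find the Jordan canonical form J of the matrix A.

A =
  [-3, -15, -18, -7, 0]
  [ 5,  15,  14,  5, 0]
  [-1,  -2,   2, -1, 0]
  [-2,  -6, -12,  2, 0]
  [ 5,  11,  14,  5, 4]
J_3(4) ⊕ J_1(4) ⊕ J_1(4)

The characteristic polynomial is
  det(x·I − A) = x^5 - 20*x^4 + 160*x^3 - 640*x^2 + 1280*x - 1024 = (x - 4)^5

Eigenvalues and multiplicities (the geometric multiplicity of λ is n − rank(A − λI), which equals the number of Jordan blocks for λ):
  λ = 4: algebraic multiplicity = 5, geometric multiplicity = 3

Determining the block sizes for each eigenvalue:
  λ = 4: with am = 5 and gm = 3, the partition is not yet determined (e.g. several partitions of 5 into 3 parts exist). Let N = A − (4)·I. Computing rank(N^1) = 2, rank(N^2) = 1, rank(N^3) = 0; the number of blocks of size ≥ j is rank(N^{j−1}) − rank(N^j), giving [3, 1, 1]. So we have 1 block(s) of size 3, 2 block(s) of size 1 → block sizes [3, 1, 1]

Assembling the blocks gives a Jordan form
J =
  [4, 1, 0, 0, 0]
  [0, 4, 1, 0, 0]
  [0, 0, 4, 0, 0]
  [0, 0, 0, 4, 0]
  [0, 0, 0, 0, 4]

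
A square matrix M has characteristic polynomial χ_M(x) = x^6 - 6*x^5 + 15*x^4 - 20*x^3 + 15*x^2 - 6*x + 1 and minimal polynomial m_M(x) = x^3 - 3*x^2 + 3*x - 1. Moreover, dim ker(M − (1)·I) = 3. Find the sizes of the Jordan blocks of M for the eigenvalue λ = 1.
Block sizes for λ = 1: [3, 2, 1]

Step 1 — from the characteristic polynomial, algebraic multiplicity of λ = 1 is 6. From dim ker(M − (1)·I) = 3, there are exactly 3 Jordan blocks for λ = 1.
Step 2 — from the minimal polynomial, the factor (x − 1)^3 tells us the largest block for λ = 1 has size 3.
Step 3 — with total size 6, 3 blocks, and largest block 3, the block sizes (in nonincreasing order) are [3, 2, 1].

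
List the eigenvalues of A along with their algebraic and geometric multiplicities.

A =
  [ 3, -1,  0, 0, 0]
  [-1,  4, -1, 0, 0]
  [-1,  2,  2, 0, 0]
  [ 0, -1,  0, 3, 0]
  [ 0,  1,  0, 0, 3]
λ = 3: alg = 5, geom = 3

Step 1 — factor the characteristic polynomial to read off the algebraic multiplicities:
  χ_A(x) = (x - 3)^5

Step 2 — compute geometric multiplicities via the rank-nullity identity g(λ) = n − rank(A − λI):
  rank(A − (3)·I) = 2, so dim ker(A − (3)·I) = n − 2 = 3

Summary:
  λ = 3: algebraic multiplicity = 5, geometric multiplicity = 3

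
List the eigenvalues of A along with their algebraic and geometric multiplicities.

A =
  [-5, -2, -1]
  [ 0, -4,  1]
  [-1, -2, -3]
λ = -4: alg = 3, geom = 1

Step 1 — factor the characteristic polynomial to read off the algebraic multiplicities:
  χ_A(x) = (x + 4)^3

Step 2 — compute geometric multiplicities via the rank-nullity identity g(λ) = n − rank(A − λI):
  rank(A − (-4)·I) = 2, so dim ker(A − (-4)·I) = n − 2 = 1

Summary:
  λ = -4: algebraic multiplicity = 3, geometric multiplicity = 1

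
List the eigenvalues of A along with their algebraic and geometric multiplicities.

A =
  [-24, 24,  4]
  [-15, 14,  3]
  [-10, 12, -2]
λ = -4: alg = 3, geom = 2

Step 1 — factor the characteristic polynomial to read off the algebraic multiplicities:
  χ_A(x) = (x + 4)^3

Step 2 — compute geometric multiplicities via the rank-nullity identity g(λ) = n − rank(A − λI):
  rank(A − (-4)·I) = 1, so dim ker(A − (-4)·I) = n − 1 = 2

Summary:
  λ = -4: algebraic multiplicity = 3, geometric multiplicity = 2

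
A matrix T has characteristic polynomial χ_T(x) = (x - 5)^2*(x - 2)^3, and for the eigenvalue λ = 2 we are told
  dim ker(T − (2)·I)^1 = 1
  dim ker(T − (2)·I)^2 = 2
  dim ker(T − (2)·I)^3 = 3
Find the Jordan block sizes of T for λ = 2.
Block sizes for λ = 2: [3]

From the dimensions of kernels of powers, the number of Jordan blocks of size at least j is d_j − d_{j−1} where d_j = dim ker(N^j) (with d_0 = 0). Computing the differences gives [1, 1, 1].
The number of blocks of size exactly k is (#blocks of size ≥ k) − (#blocks of size ≥ k + 1), so the partition is: 1 block(s) of size 3.
In nonincreasing order the block sizes are [3].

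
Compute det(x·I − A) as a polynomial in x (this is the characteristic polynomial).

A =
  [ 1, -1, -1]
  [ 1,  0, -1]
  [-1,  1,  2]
x^3 - 3*x^2 + 3*x - 1

Expanding det(x·I − A) (e.g. by cofactor expansion or by noting that A is similar to its Jordan form J, which has the same characteristic polynomial as A) gives
  χ_A(x) = x^3 - 3*x^2 + 3*x - 1
which factors as (x - 1)^3. The eigenvalues (with algebraic multiplicities) are λ = 1 with multiplicity 3.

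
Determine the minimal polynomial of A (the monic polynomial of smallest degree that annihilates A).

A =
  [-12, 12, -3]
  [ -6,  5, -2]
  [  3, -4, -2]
x^2 + 6*x + 9

The characteristic polynomial is χ_A(x) = (x + 3)^3, so the eigenvalues are known. The minimal polynomial is
  m_A(x) = Π_λ (x − λ)^{k_λ}
where k_λ is the size of the *largest* Jordan block for λ (equivalently, the smallest k with (A − λI)^k v = 0 for every generalised eigenvector v of λ).

  λ = -3: largest Jordan block has size 2, contributing (x + 3)^2

So m_A(x) = (x + 3)^2 = x^2 + 6*x + 9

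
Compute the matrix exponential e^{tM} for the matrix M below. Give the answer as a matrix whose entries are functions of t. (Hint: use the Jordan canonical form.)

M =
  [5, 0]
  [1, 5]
e^{tM} =
  [exp(5*t), 0]
  [t*exp(5*t), exp(5*t)]

Strategy: write M = P · J · P⁻¹ where J is a Jordan canonical form, so e^{tM} = P · e^{tJ} · P⁻¹, and e^{tJ} can be computed block-by-block.

M has Jordan form
J =
  [5, 1]
  [0, 5]
(up to reordering of blocks).

Per-block formulas:
  For a 2×2 Jordan block J_2(5): exp(t · J_2(5)) = e^(5t)·(I + t·N), where N is the 2×2 nilpotent shift.

After assembling e^{tJ} and conjugating by P, we get:

e^{tM} =
  [exp(5*t), 0]
  [t*exp(5*t), exp(5*t)]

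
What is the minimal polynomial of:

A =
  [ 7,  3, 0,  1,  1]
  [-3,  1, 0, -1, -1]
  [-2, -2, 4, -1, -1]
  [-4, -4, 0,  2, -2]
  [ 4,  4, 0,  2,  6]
x^2 - 8*x + 16

The characteristic polynomial is χ_A(x) = (x - 4)^5, so the eigenvalues are known. The minimal polynomial is
  m_A(x) = Π_λ (x − λ)^{k_λ}
where k_λ is the size of the *largest* Jordan block for λ (equivalently, the smallest k with (A − λI)^k v = 0 for every generalised eigenvector v of λ).

  λ = 4: largest Jordan block has size 2, contributing (x − 4)^2

So m_A(x) = (x - 4)^2 = x^2 - 8*x + 16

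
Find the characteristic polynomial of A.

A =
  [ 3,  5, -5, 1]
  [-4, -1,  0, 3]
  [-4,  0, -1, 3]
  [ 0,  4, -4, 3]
x^4 - 4*x^3 - 2*x^2 + 12*x + 9

Expanding det(x·I − A) (e.g. by cofactor expansion or by noting that A is similar to its Jordan form J, which has the same characteristic polynomial as A) gives
  χ_A(x) = x^4 - 4*x^3 - 2*x^2 + 12*x + 9
which factors as (x - 3)^2*(x + 1)^2. The eigenvalues (with algebraic multiplicities) are λ = -1 with multiplicity 2, λ = 3 with multiplicity 2.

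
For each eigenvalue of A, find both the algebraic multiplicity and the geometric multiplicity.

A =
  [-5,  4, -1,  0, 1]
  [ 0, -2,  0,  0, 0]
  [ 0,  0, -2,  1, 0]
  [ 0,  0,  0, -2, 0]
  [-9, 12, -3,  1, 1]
λ = -2: alg = 5, geom = 3

Step 1 — factor the characteristic polynomial to read off the algebraic multiplicities:
  χ_A(x) = (x + 2)^5

Step 2 — compute geometric multiplicities via the rank-nullity identity g(λ) = n − rank(A − λI):
  rank(A − (-2)·I) = 2, so dim ker(A − (-2)·I) = n − 2 = 3

Summary:
  λ = -2: algebraic multiplicity = 5, geometric multiplicity = 3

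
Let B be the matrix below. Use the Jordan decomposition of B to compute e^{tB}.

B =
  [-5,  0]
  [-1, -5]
e^{tB} =
  [exp(-5*t), 0]
  [-t*exp(-5*t), exp(-5*t)]

Strategy: write B = P · J · P⁻¹ where J is a Jordan canonical form, so e^{tB} = P · e^{tJ} · P⁻¹, and e^{tJ} can be computed block-by-block.

B has Jordan form
J =
  [-5,  1]
  [ 0, -5]
(up to reordering of blocks).

Per-block formulas:
  For a 2×2 Jordan block J_2(-5): exp(t · J_2(-5)) = e^(-5t)·(I + t·N), where N is the 2×2 nilpotent shift.

After assembling e^{tJ} and conjugating by P, we get:

e^{tB} =
  [exp(-5*t), 0]
  [-t*exp(-5*t), exp(-5*t)]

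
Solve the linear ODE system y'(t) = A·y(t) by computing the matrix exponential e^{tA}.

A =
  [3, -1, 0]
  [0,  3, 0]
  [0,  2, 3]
e^{tA} =
  [exp(3*t), -t*exp(3*t), 0]
  [0, exp(3*t), 0]
  [0, 2*t*exp(3*t), exp(3*t)]

Strategy: write A = P · J · P⁻¹ where J is a Jordan canonical form, so e^{tA} = P · e^{tJ} · P⁻¹, and e^{tJ} can be computed block-by-block.

A has Jordan form
J =
  [3, 1, 0]
  [0, 3, 0]
  [0, 0, 3]
(up to reordering of blocks).

Per-block formulas:
  For a 2×2 Jordan block J_2(3): exp(t · J_2(3)) = e^(3t)·(I + t·N), where N is the 2×2 nilpotent shift.
  For a 1×1 block at λ = 3: exp(t · [3]) = [e^(3t)].

After assembling e^{tJ} and conjugating by P, we get:

e^{tA} =
  [exp(3*t), -t*exp(3*t), 0]
  [0, exp(3*t), 0]
  [0, 2*t*exp(3*t), exp(3*t)]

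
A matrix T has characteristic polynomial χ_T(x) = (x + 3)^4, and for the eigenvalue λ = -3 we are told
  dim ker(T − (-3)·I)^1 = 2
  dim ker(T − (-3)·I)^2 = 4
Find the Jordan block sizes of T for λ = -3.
Block sizes for λ = -3: [2, 2]

From the dimensions of kernels of powers, the number of Jordan blocks of size at least j is d_j − d_{j−1} where d_j = dim ker(N^j) (with d_0 = 0). Computing the differences gives [2, 2].
The number of blocks of size exactly k is (#blocks of size ≥ k) − (#blocks of size ≥ k + 1), so the partition is: 2 block(s) of size 2.
In nonincreasing order the block sizes are [2, 2].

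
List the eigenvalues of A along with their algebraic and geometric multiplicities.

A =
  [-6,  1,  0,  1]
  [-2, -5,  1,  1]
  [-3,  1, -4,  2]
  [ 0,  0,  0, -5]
λ = -5: alg = 4, geom = 2

Step 1 — factor the characteristic polynomial to read off the algebraic multiplicities:
  χ_A(x) = (x + 5)^4

Step 2 — compute geometric multiplicities via the rank-nullity identity g(λ) = n − rank(A − λI):
  rank(A − (-5)·I) = 2, so dim ker(A − (-5)·I) = n − 2 = 2

Summary:
  λ = -5: algebraic multiplicity = 4, geometric multiplicity = 2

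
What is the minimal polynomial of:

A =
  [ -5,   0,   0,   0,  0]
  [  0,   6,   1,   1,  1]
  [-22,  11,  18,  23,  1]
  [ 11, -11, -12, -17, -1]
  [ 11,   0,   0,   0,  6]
x^3 - 7*x^2 - 24*x + 180

The characteristic polynomial is χ_A(x) = (x - 6)^3*(x + 5)^2, so the eigenvalues are known. The minimal polynomial is
  m_A(x) = Π_λ (x − λ)^{k_λ}
where k_λ is the size of the *largest* Jordan block for λ (equivalently, the smallest k with (A − λI)^k v = 0 for every generalised eigenvector v of λ).

  λ = -5: largest Jordan block has size 1, contributing (x + 5)
  λ = 6: largest Jordan block has size 2, contributing (x − 6)^2

So m_A(x) = (x - 6)^2*(x + 5) = x^3 - 7*x^2 - 24*x + 180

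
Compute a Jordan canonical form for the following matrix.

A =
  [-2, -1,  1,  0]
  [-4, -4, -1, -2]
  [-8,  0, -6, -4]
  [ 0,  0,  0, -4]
J_3(-4) ⊕ J_1(-4)

The characteristic polynomial is
  det(x·I − A) = x^4 + 16*x^3 + 96*x^2 + 256*x + 256 = (x + 4)^4

Eigenvalues and multiplicities (the geometric multiplicity of λ is n − rank(A − λI), which equals the number of Jordan blocks for λ):
  λ = -4: algebraic multiplicity = 4, geometric multiplicity = 2

Determining the block sizes for each eigenvalue:
  λ = -4: with am = 4 and gm = 2, the partition is not yet determined (e.g. several partitions of 4 into 2 parts exist). Let N = A − (-4)·I. Computing rank(N^1) = 2, rank(N^2) = 1, rank(N^3) = 0; the number of blocks of size ≥ j is rank(N^{j−1}) − rank(N^j), giving [2, 1, 1]. So we have 1 block(s) of size 3, 1 block(s) of size 1 → block sizes [3, 1]

Assembling the blocks gives a Jordan form
J =
  [-4,  1,  0,  0]
  [ 0, -4,  1,  0]
  [ 0,  0, -4,  0]
  [ 0,  0,  0, -4]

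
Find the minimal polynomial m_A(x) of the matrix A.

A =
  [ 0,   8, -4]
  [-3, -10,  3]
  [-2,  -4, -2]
x^2 + 8*x + 16

The characteristic polynomial is χ_A(x) = (x + 4)^3, so the eigenvalues are known. The minimal polynomial is
  m_A(x) = Π_λ (x − λ)^{k_λ}
where k_λ is the size of the *largest* Jordan block for λ (equivalently, the smallest k with (A − λI)^k v = 0 for every generalised eigenvector v of λ).

  λ = -4: largest Jordan block has size 2, contributing (x + 4)^2

So m_A(x) = (x + 4)^2 = x^2 + 8*x + 16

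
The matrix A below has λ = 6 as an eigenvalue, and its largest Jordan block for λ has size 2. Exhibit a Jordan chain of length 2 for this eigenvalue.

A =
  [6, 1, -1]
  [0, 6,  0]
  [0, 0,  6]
A Jordan chain for λ = 6 of length 2:
v_1 = (1, 0, 0)ᵀ
v_2 = (0, 1, 0)ᵀ

Let N = A − (6)·I. We want v_2 with N^2 v_2 = 0 but N^1 v_2 ≠ 0; then v_{j-1} := N · v_j for j = 2, …, 2.

Pick v_2 = (0, 1, 0)ᵀ.
Then v_1 = N · v_2 = (1, 0, 0)ᵀ.

Sanity check: (A − (6)·I) v_1 = (0, 0, 0)ᵀ = 0. ✓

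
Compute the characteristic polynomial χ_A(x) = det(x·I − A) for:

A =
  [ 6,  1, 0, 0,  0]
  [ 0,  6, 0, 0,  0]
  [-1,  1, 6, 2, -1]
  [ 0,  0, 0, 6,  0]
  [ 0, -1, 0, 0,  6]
x^5 - 30*x^4 + 360*x^3 - 2160*x^2 + 6480*x - 7776

Expanding det(x·I − A) (e.g. by cofactor expansion or by noting that A is similar to its Jordan form J, which has the same characteristic polynomial as A) gives
  χ_A(x) = x^5 - 30*x^4 + 360*x^3 - 2160*x^2 + 6480*x - 7776
which factors as (x - 6)^5. The eigenvalues (with algebraic multiplicities) are λ = 6 with multiplicity 5.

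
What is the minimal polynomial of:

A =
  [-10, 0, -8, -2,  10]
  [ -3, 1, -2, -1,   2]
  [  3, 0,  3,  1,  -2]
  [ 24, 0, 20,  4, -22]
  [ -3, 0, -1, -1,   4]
x^3 + x^2 - 10*x + 8

The characteristic polynomial is χ_A(x) = (x - 2)^2*(x - 1)^2*(x + 4), so the eigenvalues are known. The minimal polynomial is
  m_A(x) = Π_λ (x − λ)^{k_λ}
where k_λ is the size of the *largest* Jordan block for λ (equivalently, the smallest k with (A − λI)^k v = 0 for every generalised eigenvector v of λ).

  λ = -4: largest Jordan block has size 1, contributing (x + 4)
  λ = 1: largest Jordan block has size 1, contributing (x − 1)
  λ = 2: largest Jordan block has size 1, contributing (x − 2)

So m_A(x) = (x - 2)*(x - 1)*(x + 4) = x^3 + x^2 - 10*x + 8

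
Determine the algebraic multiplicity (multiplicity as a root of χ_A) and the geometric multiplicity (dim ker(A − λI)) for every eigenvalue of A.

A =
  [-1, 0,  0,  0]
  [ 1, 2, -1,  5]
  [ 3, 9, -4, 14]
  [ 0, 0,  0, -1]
λ = -1: alg = 4, geom = 2

Step 1 — factor the characteristic polynomial to read off the algebraic multiplicities:
  χ_A(x) = (x + 1)^4

Step 2 — compute geometric multiplicities via the rank-nullity identity g(λ) = n − rank(A − λI):
  rank(A − (-1)·I) = 2, so dim ker(A − (-1)·I) = n − 2 = 2

Summary:
  λ = -1: algebraic multiplicity = 4, geometric multiplicity = 2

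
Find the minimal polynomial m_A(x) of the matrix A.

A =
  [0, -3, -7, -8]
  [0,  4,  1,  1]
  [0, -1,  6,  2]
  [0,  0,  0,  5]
x^4 - 15*x^3 + 75*x^2 - 125*x

The characteristic polynomial is χ_A(x) = x*(x - 5)^3, so the eigenvalues are known. The minimal polynomial is
  m_A(x) = Π_λ (x − λ)^{k_λ}
where k_λ is the size of the *largest* Jordan block for λ (equivalently, the smallest k with (A − λI)^k v = 0 for every generalised eigenvector v of λ).

  λ = 0: largest Jordan block has size 1, contributing (x − 0)
  λ = 5: largest Jordan block has size 3, contributing (x − 5)^3

So m_A(x) = x*(x - 5)^3 = x^4 - 15*x^3 + 75*x^2 - 125*x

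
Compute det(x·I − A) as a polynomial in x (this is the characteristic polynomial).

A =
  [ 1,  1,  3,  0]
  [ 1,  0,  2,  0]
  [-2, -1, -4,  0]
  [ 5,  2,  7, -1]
x^4 + 4*x^3 + 6*x^2 + 4*x + 1

Expanding det(x·I − A) (e.g. by cofactor expansion or by noting that A is similar to its Jordan form J, which has the same characteristic polynomial as A) gives
  χ_A(x) = x^4 + 4*x^3 + 6*x^2 + 4*x + 1
which factors as (x + 1)^4. The eigenvalues (with algebraic multiplicities) are λ = -1 with multiplicity 4.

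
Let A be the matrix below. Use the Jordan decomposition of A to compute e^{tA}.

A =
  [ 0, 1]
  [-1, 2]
e^{tA} =
  [-t*exp(t) + exp(t), t*exp(t)]
  [-t*exp(t), t*exp(t) + exp(t)]

Strategy: write A = P · J · P⁻¹ where J is a Jordan canonical form, so e^{tA} = P · e^{tJ} · P⁻¹, and e^{tJ} can be computed block-by-block.

A has Jordan form
J =
  [1, 1]
  [0, 1]
(up to reordering of blocks).

Per-block formulas:
  For a 2×2 Jordan block J_2(1): exp(t · J_2(1)) = e^(1t)·(I + t·N), where N is the 2×2 nilpotent shift.

After assembling e^{tJ} and conjugating by P, we get:

e^{tA} =
  [-t*exp(t) + exp(t), t*exp(t)]
  [-t*exp(t), t*exp(t) + exp(t)]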